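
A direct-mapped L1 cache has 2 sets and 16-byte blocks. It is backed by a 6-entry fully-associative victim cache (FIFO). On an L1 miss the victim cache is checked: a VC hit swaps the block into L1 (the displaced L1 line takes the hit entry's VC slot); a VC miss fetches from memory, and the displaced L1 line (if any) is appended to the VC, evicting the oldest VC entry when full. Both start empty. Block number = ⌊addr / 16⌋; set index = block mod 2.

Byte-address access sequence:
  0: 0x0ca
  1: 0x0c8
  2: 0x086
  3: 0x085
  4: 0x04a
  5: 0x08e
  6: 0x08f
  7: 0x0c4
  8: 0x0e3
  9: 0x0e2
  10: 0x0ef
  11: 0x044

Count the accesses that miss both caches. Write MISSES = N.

  [0] addr=0xca blk=12 s=0: MISS | VC []
  [1] addr=0xc8 blk=12 s=0: L1-HIT | VC []
  [2] addr=0x86 blk=8 s=0: MISS | VC [12]
  [3] addr=0x85 blk=8 s=0: L1-HIT | VC [12]
  [4] addr=0x4a blk=4 s=0: MISS | VC [12, 8]
  [5] addr=0x8e blk=8 s=0: VC-HIT | VC [12, 4]
  [6] addr=0x8f blk=8 s=0: L1-HIT | VC [12, 4]
  [7] addr=0xc4 blk=12 s=0: VC-HIT | VC [8, 4]
  [8] addr=0xe3 blk=14 s=0: MISS | VC [8, 4, 12]
  [9] addr=0xe2 blk=14 s=0: L1-HIT | VC [8, 4, 12]
  [10] addr=0xef blk=14 s=0: L1-HIT | VC [8, 4, 12]
  [11] addr=0x44 blk=4 s=0: VC-HIT | VC [8, 14, 12]

MISSES = 4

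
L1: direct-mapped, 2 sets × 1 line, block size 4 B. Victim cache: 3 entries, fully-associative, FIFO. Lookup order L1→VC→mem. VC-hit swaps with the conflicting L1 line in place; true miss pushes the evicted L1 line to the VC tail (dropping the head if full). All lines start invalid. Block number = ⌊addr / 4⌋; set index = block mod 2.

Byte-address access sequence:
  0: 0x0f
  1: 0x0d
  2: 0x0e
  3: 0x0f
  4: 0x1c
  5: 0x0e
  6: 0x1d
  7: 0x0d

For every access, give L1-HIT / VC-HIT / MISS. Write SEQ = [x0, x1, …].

  [0] addr=0xf blk=3 s=1: MISS | VC []
  [1] addr=0xd blk=3 s=1: L1-HIT | VC []
  [2] addr=0xe blk=3 s=1: L1-HIT | VC []
  [3] addr=0xf blk=3 s=1: L1-HIT | VC []
  [4] addr=0x1c blk=7 s=1: MISS | VC [3]
  [5] addr=0xe blk=3 s=1: VC-HIT | VC [7]
  [6] addr=0x1d blk=7 s=1: VC-HIT | VC [3]
  [7] addr=0xd blk=3 s=1: VC-HIT | VC [7]

SEQ = [MISS, L1-HIT, L1-HIT, L1-HIT, MISS, VC-HIT, VC-HIT, VC-HIT]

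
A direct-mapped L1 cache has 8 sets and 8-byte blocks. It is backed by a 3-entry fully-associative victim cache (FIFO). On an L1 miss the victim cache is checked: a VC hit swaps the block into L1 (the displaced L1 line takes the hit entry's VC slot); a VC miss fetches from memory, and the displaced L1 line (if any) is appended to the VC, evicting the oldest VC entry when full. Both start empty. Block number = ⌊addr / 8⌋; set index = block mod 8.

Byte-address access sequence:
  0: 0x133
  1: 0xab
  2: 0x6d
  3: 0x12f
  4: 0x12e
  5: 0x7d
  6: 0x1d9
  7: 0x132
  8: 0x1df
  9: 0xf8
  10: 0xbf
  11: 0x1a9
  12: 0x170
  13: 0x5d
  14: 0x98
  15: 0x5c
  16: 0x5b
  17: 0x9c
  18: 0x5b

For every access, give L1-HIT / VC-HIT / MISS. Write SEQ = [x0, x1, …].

  [0] addr=0x133 blk=38 s=6: MISS | VC []
  [1] addr=0xab blk=21 s=5: MISS | VC []
  [2] addr=0x6d blk=13 s=5: MISS | VC [21]
  [3] addr=0x12f blk=37 s=5: MISS | VC [21, 13]
  [4] addr=0x12e blk=37 s=5: L1-HIT | VC [21, 13]
  [5] addr=0x7d blk=15 s=7: MISS | VC [21, 13]
  [6] addr=0x1d9 blk=59 s=3: MISS | VC [21, 13]
  [7] addr=0x132 blk=38 s=6: L1-HIT | VC [21, 13]
  [8] addr=0x1df blk=59 s=3: L1-HIT | VC [21, 13]
  [9] addr=0xf8 blk=31 s=7: MISS | VC [21, 13, 15]
  [10] addr=0xbf blk=23 s=7: MISS | VC [13, 15, 31]
  [11] addr=0x1a9 blk=53 s=5: MISS | VC [15, 31, 37]
  [12] addr=0x170 blk=46 s=6: MISS | VC [31, 37, 38]
  [13] addr=0x5d blk=11 s=3: MISS | VC [37, 38, 59]
  [14] addr=0x98 blk=19 s=3: MISS | VC [38, 59, 11]
  [15] addr=0x5c blk=11 s=3: VC-HIT | VC [38, 59, 19]
  [16] addr=0x5b blk=11 s=3: L1-HIT | VC [38, 59, 19]
  [17] addr=0x9c blk=19 s=3: VC-HIT | VC [38, 59, 11]
  [18] addr=0x5b blk=11 s=3: VC-HIT | VC [38, 59, 19]

SEQ = [MISS, MISS, MISS, MISS, L1-HIT, MISS, MISS, L1-HIT, L1-HIT, MISS, MISS, MISS, MISS, MISS, MISS, VC-HIT, L1-HIT, VC-HIT, VC-HIT]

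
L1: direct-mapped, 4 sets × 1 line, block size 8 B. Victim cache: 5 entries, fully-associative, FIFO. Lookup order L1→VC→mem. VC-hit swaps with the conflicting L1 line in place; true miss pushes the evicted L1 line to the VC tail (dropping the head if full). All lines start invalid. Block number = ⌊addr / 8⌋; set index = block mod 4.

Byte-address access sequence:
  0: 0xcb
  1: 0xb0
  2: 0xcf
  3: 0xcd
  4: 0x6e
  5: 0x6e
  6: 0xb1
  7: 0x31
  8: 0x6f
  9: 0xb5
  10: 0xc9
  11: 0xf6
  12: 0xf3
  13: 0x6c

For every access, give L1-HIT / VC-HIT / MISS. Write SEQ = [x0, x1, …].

0: 0xcb (blk 25, set 1) → MISS  vc=[]
1: 0xb0 (blk 22, set 2) → MISS  vc=[]
2: 0xcf (blk 25, set 1) → L1-HIT  vc=[]
3: 0xcd (blk 25, set 1) → L1-HIT  vc=[]
4: 0x6e (blk 13, set 1) → MISS  vc=[25]
5: 0x6e (blk 13, set 1) → L1-HIT  vc=[25]
6: 0xb1 (blk 22, set 2) → L1-HIT  vc=[25]
7: 0x31 (blk 6, set 2) → MISS  vc=[25, 22]
8: 0x6f (blk 13, set 1) → L1-HIT  vc=[25, 22]
9: 0xb5 (blk 22, set 2) → VC-HIT  vc=[25, 6]
10: 0xc9 (blk 25, set 1) → VC-HIT  vc=[13, 6]
11: 0xf6 (blk 30, set 2) → MISS  vc=[13, 6, 22]
12: 0xf3 (blk 30, set 2) → L1-HIT  vc=[13, 6, 22]
13: 0x6c (blk 13, set 1) → VC-HIT  vc=[25, 6, 22]

SEQ = [MISS, MISS, L1-HIT, L1-HIT, MISS, L1-HIT, L1-HIT, MISS, L1-HIT, VC-HIT, VC-HIT, MISS, L1-HIT, VC-HIT]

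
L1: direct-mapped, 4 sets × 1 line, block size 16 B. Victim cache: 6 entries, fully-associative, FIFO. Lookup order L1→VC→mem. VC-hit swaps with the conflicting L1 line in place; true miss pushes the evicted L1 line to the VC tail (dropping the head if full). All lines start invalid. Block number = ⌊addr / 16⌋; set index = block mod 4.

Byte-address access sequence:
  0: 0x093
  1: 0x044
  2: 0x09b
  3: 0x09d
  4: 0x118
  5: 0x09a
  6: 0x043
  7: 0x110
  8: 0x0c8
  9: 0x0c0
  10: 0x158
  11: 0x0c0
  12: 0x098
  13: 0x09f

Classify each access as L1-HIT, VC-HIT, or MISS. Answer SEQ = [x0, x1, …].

#0 0x93→b9/s1 MISS; vc=[]
#1 0x44→b4/s0 MISS; vc=[]
#2 0x9b→b9/s1 L1-HIT; vc=[]
#3 0x9d→b9/s1 L1-HIT; vc=[]
#4 0x118→b17/s1 MISS; vc=[9]
#5 0x9a→b9/s1 VC-HIT; vc=[17]
#6 0x43→b4/s0 L1-HIT; vc=[17]
#7 0x110→b17/s1 VC-HIT; vc=[9]
#8 0xc8→b12/s0 MISS; vc=[9,4]
#9 0xc0→b12/s0 L1-HIT; vc=[9,4]
#10 0x158→b21/s1 MISS; vc=[9,4,17]
#11 0xc0→b12/s0 L1-HIT; vc=[9,4,17]
#12 0x98→b9/s1 VC-HIT; vc=[21,4,17]
#13 0x9f→b9/s1 L1-HIT; vc=[21,4,17]

SEQ = [MISS, MISS, L1-HIT, L1-HIT, MISS, VC-HIT, L1-HIT, VC-HIT, MISS, L1-HIT, MISS, L1-HIT, VC-HIT, L1-HIT]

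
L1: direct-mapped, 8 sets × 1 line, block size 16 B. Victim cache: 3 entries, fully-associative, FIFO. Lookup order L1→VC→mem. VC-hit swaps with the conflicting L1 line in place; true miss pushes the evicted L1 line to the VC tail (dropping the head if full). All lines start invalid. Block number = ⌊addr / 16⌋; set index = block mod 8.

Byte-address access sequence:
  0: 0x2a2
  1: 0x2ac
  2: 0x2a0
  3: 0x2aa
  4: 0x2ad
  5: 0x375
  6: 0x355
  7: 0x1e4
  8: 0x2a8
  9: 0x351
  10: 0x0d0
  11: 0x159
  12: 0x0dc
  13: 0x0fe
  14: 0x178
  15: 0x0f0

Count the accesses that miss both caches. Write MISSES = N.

#0 0x2a2→b42/s2 MISS; vc=[]
#1 0x2ac→b42/s2 L1-HIT; vc=[]
#2 0x2a0→b42/s2 L1-HIT; vc=[]
#3 0x2aa→b42/s2 L1-HIT; vc=[]
#4 0x2ad→b42/s2 L1-HIT; vc=[]
#5 0x375→b55/s7 MISS; vc=[]
#6 0x355→b53/s5 MISS; vc=[]
#7 0x1e4→b30/s6 MISS; vc=[]
#8 0x2a8→b42/s2 L1-HIT; vc=[]
#9 0x351→b53/s5 L1-HIT; vc=[]
#10 0xd0→b13/s5 MISS; vc=[53]
#11 0x159→b21/s5 MISS; vc=[53,13]
#12 0xdc→b13/s5 VC-HIT; vc=[53,21]
#13 0xfe→b15/s7 MISS; vc=[53,21,55]
#14 0x178→b23/s7 MISS; vc=[21,55,15]
#15 0xf0→b15/s7 VC-HIT; vc=[21,55,23]

MISSES = 8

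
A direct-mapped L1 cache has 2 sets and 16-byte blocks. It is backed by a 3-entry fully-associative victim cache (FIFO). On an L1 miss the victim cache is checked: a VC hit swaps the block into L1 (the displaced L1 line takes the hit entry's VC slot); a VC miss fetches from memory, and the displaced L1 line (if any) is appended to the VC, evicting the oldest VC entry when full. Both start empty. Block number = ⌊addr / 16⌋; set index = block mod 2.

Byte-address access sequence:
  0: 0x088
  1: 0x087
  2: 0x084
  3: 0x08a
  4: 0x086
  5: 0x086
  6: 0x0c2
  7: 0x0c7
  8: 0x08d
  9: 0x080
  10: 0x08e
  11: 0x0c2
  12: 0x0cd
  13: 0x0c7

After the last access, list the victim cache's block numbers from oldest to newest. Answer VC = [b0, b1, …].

  [0] addr=0x88 blk=8 s=0: MISS | VC []
  [1] addr=0x87 blk=8 s=0: L1-HIT | VC []
  [2] addr=0x84 blk=8 s=0: L1-HIT | VC []
  [3] addr=0x8a blk=8 s=0: L1-HIT | VC []
  [4] addr=0x86 blk=8 s=0: L1-HIT | VC []
  [5] addr=0x86 blk=8 s=0: L1-HIT | VC []
  [6] addr=0xc2 blk=12 s=0: MISS | VC [8]
  [7] addr=0xc7 blk=12 s=0: L1-HIT | VC [8]
  [8] addr=0x8d blk=8 s=0: VC-HIT | VC [12]
  [9] addr=0x80 blk=8 s=0: L1-HIT | VC [12]
  [10] addr=0x8e blk=8 s=0: L1-HIT | VC [12]
  [11] addr=0xc2 blk=12 s=0: VC-HIT | VC [8]
  [12] addr=0xcd blk=12 s=0: L1-HIT | VC [8]
  [13] addr=0xc7 blk=12 s=0: L1-HIT | VC [8]

VC = [8]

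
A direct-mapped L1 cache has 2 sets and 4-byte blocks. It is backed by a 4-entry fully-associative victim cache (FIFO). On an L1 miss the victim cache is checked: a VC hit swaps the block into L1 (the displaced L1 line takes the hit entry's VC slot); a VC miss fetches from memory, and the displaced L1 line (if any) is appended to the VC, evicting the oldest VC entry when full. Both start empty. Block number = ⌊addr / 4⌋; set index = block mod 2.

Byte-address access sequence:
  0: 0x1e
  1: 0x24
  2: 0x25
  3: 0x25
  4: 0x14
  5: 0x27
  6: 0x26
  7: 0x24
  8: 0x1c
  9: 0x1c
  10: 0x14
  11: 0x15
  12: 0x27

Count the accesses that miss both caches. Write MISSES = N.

0: 0x1e (blk 7, set 1) → MISS  vc=[]
1: 0x24 (blk 9, set 1) → MISS  vc=[7]
2: 0x25 (blk 9, set 1) → L1-HIT  vc=[7]
3: 0x25 (blk 9, set 1) → L1-HIT  vc=[7]
4: 0x14 (blk 5, set 1) → MISS  vc=[7, 9]
5: 0x27 (blk 9, set 1) → VC-HIT  vc=[7, 5]
6: 0x26 (blk 9, set 1) → L1-HIT  vc=[7, 5]
7: 0x24 (blk 9, set 1) → L1-HIT  vc=[7, 5]
8: 0x1c (blk 7, set 1) → VC-HIT  vc=[9, 5]
9: 0x1c (blk 7, set 1) → L1-HIT  vc=[9, 5]
10: 0x14 (blk 5, set 1) → VC-HIT  vc=[9, 7]
11: 0x15 (blk 5, set 1) → L1-HIT  vc=[9, 7]
12: 0x27 (blk 9, set 1) → VC-HIT  vc=[5, 7]

MISSES = 3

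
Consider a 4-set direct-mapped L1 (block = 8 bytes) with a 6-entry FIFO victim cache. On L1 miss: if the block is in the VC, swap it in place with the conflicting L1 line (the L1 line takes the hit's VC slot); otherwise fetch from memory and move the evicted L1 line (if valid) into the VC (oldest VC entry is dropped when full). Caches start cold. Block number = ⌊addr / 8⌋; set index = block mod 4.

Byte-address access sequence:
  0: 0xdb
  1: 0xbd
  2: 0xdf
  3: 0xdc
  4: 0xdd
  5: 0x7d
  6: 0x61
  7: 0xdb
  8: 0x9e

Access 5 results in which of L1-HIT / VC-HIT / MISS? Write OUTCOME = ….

OUTCOME = MISS

#0 0xdb→b27/s3 MISS; vc=[]
#1 0xbd→b23/s3 MISS; vc=[27]
#2 0xdf→b27/s3 VC-HIT; vc=[23]
#3 0xdc→b27/s3 L1-HIT; vc=[23]
#4 0xdd→b27/s3 L1-HIT; vc=[23]
#5 0x7d→b15/s3 MISS; vc=[23,27]
#6 0x61→b12/s0 MISS; vc=[23,27]
#7 0xdb→b27/s3 VC-HIT; vc=[23,15]
#8 0x9e→b19/s3 MISS; vc=[23,15,27]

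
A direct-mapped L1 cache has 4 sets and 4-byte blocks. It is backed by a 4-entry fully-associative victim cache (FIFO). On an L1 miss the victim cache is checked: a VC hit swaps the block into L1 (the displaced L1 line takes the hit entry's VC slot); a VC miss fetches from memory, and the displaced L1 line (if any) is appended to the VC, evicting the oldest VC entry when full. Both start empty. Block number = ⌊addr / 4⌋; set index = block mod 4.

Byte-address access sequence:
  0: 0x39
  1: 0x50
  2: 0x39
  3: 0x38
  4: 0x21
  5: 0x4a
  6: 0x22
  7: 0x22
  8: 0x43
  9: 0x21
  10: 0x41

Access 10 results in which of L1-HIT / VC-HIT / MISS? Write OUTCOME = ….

#0 0x39→b14/s2 MISS; vc=[]
#1 0x50→b20/s0 MISS; vc=[]
#2 0x39→b14/s2 L1-HIT; vc=[]
#3 0x38→b14/s2 L1-HIT; vc=[]
#4 0x21→b8/s0 MISS; vc=[20]
#5 0x4a→b18/s2 MISS; vc=[20,14]
#6 0x22→b8/s0 L1-HIT; vc=[20,14]
#7 0x22→b8/s0 L1-HIT; vc=[20,14]
#8 0x43→b16/s0 MISS; vc=[20,14,8]
#9 0x21→b8/s0 VC-HIT; vc=[20,14,16]
#10 0x41→b16/s0 VC-HIT; vc=[20,14,8]

OUTCOME = VC-HIT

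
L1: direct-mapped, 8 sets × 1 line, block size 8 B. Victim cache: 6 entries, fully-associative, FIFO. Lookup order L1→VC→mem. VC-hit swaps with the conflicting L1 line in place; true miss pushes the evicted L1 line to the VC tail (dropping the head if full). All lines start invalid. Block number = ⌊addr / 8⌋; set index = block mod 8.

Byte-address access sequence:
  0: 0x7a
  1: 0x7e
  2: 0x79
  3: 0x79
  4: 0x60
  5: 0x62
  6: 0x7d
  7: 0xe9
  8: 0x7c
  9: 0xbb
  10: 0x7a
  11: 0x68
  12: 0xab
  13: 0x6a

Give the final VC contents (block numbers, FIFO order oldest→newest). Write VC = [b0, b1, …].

VC = [23, 29, 21]

  [0] addr=0x7a blk=15 s=7: MISS | VC []
  [1] addr=0x7e blk=15 s=7: L1-HIT | VC []
  [2] addr=0x79 blk=15 s=7: L1-HIT | VC []
  [3] addr=0x79 blk=15 s=7: L1-HIT | VC []
  [4] addr=0x60 blk=12 s=4: MISS | VC []
  [5] addr=0x62 blk=12 s=4: L1-HIT | VC []
  [6] addr=0x7d blk=15 s=7: L1-HIT | VC []
  [7] addr=0xe9 blk=29 s=5: MISS | VC []
  [8] addr=0x7c blk=15 s=7: L1-HIT | VC []
  [9] addr=0xbb blk=23 s=7: MISS | VC [15]
  [10] addr=0x7a blk=15 s=7: VC-HIT | VC [23]
  [11] addr=0x68 blk=13 s=5: MISS | VC [23, 29]
  [12] addr=0xab blk=21 s=5: MISS | VC [23, 29, 13]
  [13] addr=0x6a blk=13 s=5: VC-HIT | VC [23, 29, 21]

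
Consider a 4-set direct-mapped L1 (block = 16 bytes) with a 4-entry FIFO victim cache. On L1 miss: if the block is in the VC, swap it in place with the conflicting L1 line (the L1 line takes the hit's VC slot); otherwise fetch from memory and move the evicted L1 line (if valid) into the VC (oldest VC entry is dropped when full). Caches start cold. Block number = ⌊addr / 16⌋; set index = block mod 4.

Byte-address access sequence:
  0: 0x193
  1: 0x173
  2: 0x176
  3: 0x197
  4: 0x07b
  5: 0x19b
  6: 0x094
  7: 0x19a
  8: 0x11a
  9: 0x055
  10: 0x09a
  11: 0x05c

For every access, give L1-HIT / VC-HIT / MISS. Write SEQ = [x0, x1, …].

  [0] addr=0x193 blk=25 s=1: MISS | VC []
  [1] addr=0x173 blk=23 s=3: MISS | VC []
  [2] addr=0x176 blk=23 s=3: L1-HIT | VC []
  [3] addr=0x197 blk=25 s=1: L1-HIT | VC []
  [4] addr=0x7b blk=7 s=3: MISS | VC [23]
  [5] addr=0x19b blk=25 s=1: L1-HIT | VC [23]
  [6] addr=0x94 blk=9 s=1: MISS | VC [23, 25]
  [7] addr=0x19a blk=25 s=1: VC-HIT | VC [23, 9]
  [8] addr=0x11a blk=17 s=1: MISS | VC [23, 9, 25]
  [9] addr=0x55 blk=5 s=1: MISS | VC [23, 9, 25, 17]
  [10] addr=0x9a blk=9 s=1: VC-HIT | VC [23, 5, 25, 17]
  [11] addr=0x5c blk=5 s=1: VC-HIT | VC [23, 9, 25, 17]

SEQ = [MISS, MISS, L1-HIT, L1-HIT, MISS, L1-HIT, MISS, VC-HIT, MISS, MISS, VC-HIT, VC-HIT]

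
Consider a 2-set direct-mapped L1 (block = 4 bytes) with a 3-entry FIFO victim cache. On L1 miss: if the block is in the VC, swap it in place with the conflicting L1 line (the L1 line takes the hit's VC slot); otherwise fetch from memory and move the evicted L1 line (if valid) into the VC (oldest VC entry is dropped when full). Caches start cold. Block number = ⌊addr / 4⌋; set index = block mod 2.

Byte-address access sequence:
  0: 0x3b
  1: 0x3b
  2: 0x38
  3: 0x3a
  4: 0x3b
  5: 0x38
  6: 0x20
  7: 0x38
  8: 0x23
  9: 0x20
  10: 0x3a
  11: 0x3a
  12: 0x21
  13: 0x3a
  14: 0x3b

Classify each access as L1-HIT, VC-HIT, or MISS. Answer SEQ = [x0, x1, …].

SEQ = [MISS, L1-HIT, L1-HIT, L1-HIT, L1-HIT, L1-HIT, MISS, VC-HIT, VC-HIT, L1-HIT, VC-HIT, L1-HIT, VC-HIT, VC-HIT, L1-HIT]

  [0] addr=0x3b blk=14 s=0: MISS | VC []
  [1] addr=0x3b blk=14 s=0: L1-HIT | VC []
  [2] addr=0x38 blk=14 s=0: L1-HIT | VC []
  [3] addr=0x3a blk=14 s=0: L1-HIT | VC []
  [4] addr=0x3b blk=14 s=0: L1-HIT | VC []
  [5] addr=0x38 blk=14 s=0: L1-HIT | VC []
  [6] addr=0x20 blk=8 s=0: MISS | VC [14]
  [7] addr=0x38 blk=14 s=0: VC-HIT | VC [8]
  [8] addr=0x23 blk=8 s=0: VC-HIT | VC [14]
  [9] addr=0x20 blk=8 s=0: L1-HIT | VC [14]
  [10] addr=0x3a blk=14 s=0: VC-HIT | VC [8]
  [11] addr=0x3a blk=14 s=0: L1-HIT | VC [8]
  [12] addr=0x21 blk=8 s=0: VC-HIT | VC [14]
  [13] addr=0x3a blk=14 s=0: VC-HIT | VC [8]
  [14] addr=0x3b blk=14 s=0: L1-HIT | VC [8]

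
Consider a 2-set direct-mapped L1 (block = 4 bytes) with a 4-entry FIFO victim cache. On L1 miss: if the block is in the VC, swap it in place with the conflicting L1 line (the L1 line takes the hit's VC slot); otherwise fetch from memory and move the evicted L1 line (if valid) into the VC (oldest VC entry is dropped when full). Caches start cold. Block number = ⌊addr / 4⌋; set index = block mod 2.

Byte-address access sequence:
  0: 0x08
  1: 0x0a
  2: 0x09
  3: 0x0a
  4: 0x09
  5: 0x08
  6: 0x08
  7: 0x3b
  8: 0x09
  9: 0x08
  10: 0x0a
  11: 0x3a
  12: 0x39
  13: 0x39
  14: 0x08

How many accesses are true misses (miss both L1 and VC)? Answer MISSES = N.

#0 0x8→b2/s0 MISS; vc=[]
#1 0xa→b2/s0 L1-HIT; vc=[]
#2 0x9→b2/s0 L1-HIT; vc=[]
#3 0xa→b2/s0 L1-HIT; vc=[]
#4 0x9→b2/s0 L1-HIT; vc=[]
#5 0x8→b2/s0 L1-HIT; vc=[]
#6 0x8→b2/s0 L1-HIT; vc=[]
#7 0x3b→b14/s0 MISS; vc=[2]
#8 0x9→b2/s0 VC-HIT; vc=[14]
#9 0x8→b2/s0 L1-HIT; vc=[14]
#10 0xa→b2/s0 L1-HIT; vc=[14]
#11 0x3a→b14/s0 VC-HIT; vc=[2]
#12 0x39→b14/s0 L1-HIT; vc=[2]
#13 0x39→b14/s0 L1-HIT; vc=[2]
#14 0x8→b2/s0 VC-HIT; vc=[14]

MISSES = 2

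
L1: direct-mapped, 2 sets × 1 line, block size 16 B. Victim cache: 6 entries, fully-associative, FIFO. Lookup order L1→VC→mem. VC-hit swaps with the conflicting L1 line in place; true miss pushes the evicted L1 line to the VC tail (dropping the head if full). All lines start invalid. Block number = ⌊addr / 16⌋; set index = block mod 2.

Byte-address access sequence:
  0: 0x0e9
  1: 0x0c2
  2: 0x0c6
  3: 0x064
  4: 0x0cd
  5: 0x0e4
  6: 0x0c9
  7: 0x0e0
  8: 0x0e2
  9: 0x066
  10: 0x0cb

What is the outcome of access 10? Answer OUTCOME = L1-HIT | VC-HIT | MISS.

0: 0xe9 (blk 14, set 0) → MISS  vc=[]
1: 0xc2 (blk 12, set 0) → MISS  vc=[14]
2: 0xc6 (blk 12, set 0) → L1-HIT  vc=[14]
3: 0x64 (blk 6, set 0) → MISS  vc=[14, 12]
4: 0xcd (blk 12, set 0) → VC-HIT  vc=[14, 6]
5: 0xe4 (blk 14, set 0) → VC-HIT  vc=[12, 6]
6: 0xc9 (blk 12, set 0) → VC-HIT  vc=[14, 6]
7: 0xe0 (blk 14, set 0) → VC-HIT  vc=[12, 6]
8: 0xe2 (blk 14, set 0) → L1-HIT  vc=[12, 6]
9: 0x66 (blk 6, set 0) → VC-HIT  vc=[12, 14]
10: 0xcb (blk 12, set 0) → VC-HIT  vc=[6, 14]

OUTCOME = VC-HIT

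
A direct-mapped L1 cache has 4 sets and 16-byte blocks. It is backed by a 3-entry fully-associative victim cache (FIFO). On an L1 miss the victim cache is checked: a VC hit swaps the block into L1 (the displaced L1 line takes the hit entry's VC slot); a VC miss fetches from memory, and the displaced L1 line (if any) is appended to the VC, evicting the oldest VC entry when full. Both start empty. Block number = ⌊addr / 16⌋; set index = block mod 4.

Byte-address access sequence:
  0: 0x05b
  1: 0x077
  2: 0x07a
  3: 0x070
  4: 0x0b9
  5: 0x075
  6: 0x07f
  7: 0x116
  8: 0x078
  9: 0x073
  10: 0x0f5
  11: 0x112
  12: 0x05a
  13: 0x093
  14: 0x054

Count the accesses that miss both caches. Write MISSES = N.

  [0] addr=0x5b blk=5 s=1: MISS | VC []
  [1] addr=0x77 blk=7 s=3: MISS | VC []
  [2] addr=0x7a blk=7 s=3: L1-HIT | VC []
  [3] addr=0x70 blk=7 s=3: L1-HIT | VC []
  [4] addr=0xb9 blk=11 s=3: MISS | VC [7]
  [5] addr=0x75 blk=7 s=3: VC-HIT | VC [11]
  [6] addr=0x7f blk=7 s=3: L1-HIT | VC [11]
  [7] addr=0x116 blk=17 s=1: MISS | VC [11, 5]
  [8] addr=0x78 blk=7 s=3: L1-HIT | VC [11, 5]
  [9] addr=0x73 blk=7 s=3: L1-HIT | VC [11, 5]
  [10] addr=0xf5 blk=15 s=3: MISS | VC [11, 5, 7]
  [11] addr=0x112 blk=17 s=1: L1-HIT | VC [11, 5, 7]
  [12] addr=0x5a blk=5 s=1: VC-HIT | VC [11, 17, 7]
  [13] addr=0x93 blk=9 s=1: MISS | VC [17, 7, 5]
  [14] addr=0x54 blk=5 s=1: VC-HIT | VC [17, 7, 9]

MISSES = 6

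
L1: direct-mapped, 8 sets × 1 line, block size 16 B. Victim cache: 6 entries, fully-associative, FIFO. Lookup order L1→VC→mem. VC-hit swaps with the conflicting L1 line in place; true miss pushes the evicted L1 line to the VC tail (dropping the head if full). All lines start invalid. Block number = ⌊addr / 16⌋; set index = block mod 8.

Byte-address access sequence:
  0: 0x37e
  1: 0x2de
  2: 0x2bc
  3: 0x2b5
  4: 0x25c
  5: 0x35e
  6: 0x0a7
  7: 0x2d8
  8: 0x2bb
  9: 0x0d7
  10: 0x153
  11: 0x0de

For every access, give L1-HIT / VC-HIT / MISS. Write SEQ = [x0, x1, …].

SEQ = [MISS, MISS, MISS, L1-HIT, MISS, MISS, MISS, VC-HIT, L1-HIT, MISS, MISS, VC-HIT]

#0 0x37e→b55/s7 MISS; vc=[]
#1 0x2de→b45/s5 MISS; vc=[]
#2 0x2bc→b43/s3 MISS; vc=[]
#3 0x2b5→b43/s3 L1-HIT; vc=[]
#4 0x25c→b37/s5 MISS; vc=[45]
#5 0x35e→b53/s5 MISS; vc=[45,37]
#6 0xa7→b10/s2 MISS; vc=[45,37]
#7 0x2d8→b45/s5 VC-HIT; vc=[53,37]
#8 0x2bb→b43/s3 L1-HIT; vc=[53,37]
#9 0xd7→b13/s5 MISS; vc=[53,37,45]
#10 0x153→b21/s5 MISS; vc=[53,37,45,13]
#11 0xde→b13/s5 VC-HIT; vc=[53,37,45,21]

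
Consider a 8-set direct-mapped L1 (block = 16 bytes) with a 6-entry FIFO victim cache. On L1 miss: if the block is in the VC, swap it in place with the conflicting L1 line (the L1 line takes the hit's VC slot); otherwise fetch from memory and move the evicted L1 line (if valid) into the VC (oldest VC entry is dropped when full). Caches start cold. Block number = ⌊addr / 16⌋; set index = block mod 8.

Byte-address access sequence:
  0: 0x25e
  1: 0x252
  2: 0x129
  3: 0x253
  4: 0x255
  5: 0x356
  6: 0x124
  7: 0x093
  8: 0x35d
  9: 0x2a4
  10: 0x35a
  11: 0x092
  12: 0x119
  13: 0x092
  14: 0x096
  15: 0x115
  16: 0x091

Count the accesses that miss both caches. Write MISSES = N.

0: 0x25e (blk 37, set 5) → MISS  vc=[]
1: 0x252 (blk 37, set 5) → L1-HIT  vc=[]
2: 0x129 (blk 18, set 2) → MISS  vc=[]
3: 0x253 (blk 37, set 5) → L1-HIT  vc=[]
4: 0x255 (blk 37, set 5) → L1-HIT  vc=[]
5: 0x356 (blk 53, set 5) → MISS  vc=[37]
6: 0x124 (blk 18, set 2) → L1-HIT  vc=[37]
7: 0x93 (blk 9, set 1) → MISS  vc=[37]
8: 0x35d (blk 53, set 5) → L1-HIT  vc=[37]
9: 0x2a4 (blk 42, set 2) → MISS  vc=[37, 18]
10: 0x35a (blk 53, set 5) → L1-HIT  vc=[37, 18]
11: 0x92 (blk 9, set 1) → L1-HIT  vc=[37, 18]
12: 0x119 (blk 17, set 1) → MISS  vc=[37, 18, 9]
13: 0x92 (blk 9, set 1) → VC-HIT  vc=[37, 18, 17]
14: 0x96 (blk 9, set 1) → L1-HIT  vc=[37, 18, 17]
15: 0x115 (blk 17, set 1) → VC-HIT  vc=[37, 18, 9]
16: 0x91 (blk 9, set 1) → VC-HIT  vc=[37, 18, 17]

MISSES = 6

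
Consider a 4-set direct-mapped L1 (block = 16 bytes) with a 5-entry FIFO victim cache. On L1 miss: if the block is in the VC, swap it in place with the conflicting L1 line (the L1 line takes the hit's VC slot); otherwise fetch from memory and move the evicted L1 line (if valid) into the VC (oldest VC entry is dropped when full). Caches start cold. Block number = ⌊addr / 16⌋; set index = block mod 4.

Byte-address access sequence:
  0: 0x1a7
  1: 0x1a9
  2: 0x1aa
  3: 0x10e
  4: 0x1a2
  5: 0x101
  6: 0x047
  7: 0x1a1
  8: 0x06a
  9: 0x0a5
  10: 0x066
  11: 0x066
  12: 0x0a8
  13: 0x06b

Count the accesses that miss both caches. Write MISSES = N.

MISSES = 5

  [0] addr=0x1a7 blk=26 s=2: MISS | VC []
  [1] addr=0x1a9 blk=26 s=2: L1-HIT | VC []
  [2] addr=0x1aa blk=26 s=2: L1-HIT | VC []
  [3] addr=0x10e blk=16 s=0: MISS | VC []
  [4] addr=0x1a2 blk=26 s=2: L1-HIT | VC []
  [5] addr=0x101 blk=16 s=0: L1-HIT | VC []
  [6] addr=0x47 blk=4 s=0: MISS | VC [16]
  [7] addr=0x1a1 blk=26 s=2: L1-HIT | VC [16]
  [8] addr=0x6a blk=6 s=2: MISS | VC [16, 26]
  [9] addr=0xa5 blk=10 s=2: MISS | VC [16, 26, 6]
  [10] addr=0x66 blk=6 s=2: VC-HIT | VC [16, 26, 10]
  [11] addr=0x66 blk=6 s=2: L1-HIT | VC [16, 26, 10]
  [12] addr=0xa8 blk=10 s=2: VC-HIT | VC [16, 26, 6]
  [13] addr=0x6b blk=6 s=2: VC-HIT | VC [16, 26, 10]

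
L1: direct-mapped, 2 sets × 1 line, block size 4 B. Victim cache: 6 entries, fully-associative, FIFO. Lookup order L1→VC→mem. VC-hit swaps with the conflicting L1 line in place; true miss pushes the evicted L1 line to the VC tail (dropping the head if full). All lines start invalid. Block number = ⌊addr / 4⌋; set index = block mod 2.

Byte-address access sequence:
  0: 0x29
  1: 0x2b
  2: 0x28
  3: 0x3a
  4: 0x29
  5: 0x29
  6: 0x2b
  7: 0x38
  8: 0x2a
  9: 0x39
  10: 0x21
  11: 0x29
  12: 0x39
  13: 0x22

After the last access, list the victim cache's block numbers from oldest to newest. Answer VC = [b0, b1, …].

0: 0x29 (blk 10, set 0) → MISS  vc=[]
1: 0x2b (blk 10, set 0) → L1-HIT  vc=[]
2: 0x28 (blk 10, set 0) → L1-HIT  vc=[]
3: 0x3a (blk 14, set 0) → MISS  vc=[10]
4: 0x29 (blk 10, set 0) → VC-HIT  vc=[14]
5: 0x29 (blk 10, set 0) → L1-HIT  vc=[14]
6: 0x2b (blk 10, set 0) → L1-HIT  vc=[14]
7: 0x38 (blk 14, set 0) → VC-HIT  vc=[10]
8: 0x2a (blk 10, set 0) → VC-HIT  vc=[14]
9: 0x39 (blk 14, set 0) → VC-HIT  vc=[10]
10: 0x21 (blk 8, set 0) → MISS  vc=[10, 14]
11: 0x29 (blk 10, set 0) → VC-HIT  vc=[8, 14]
12: 0x39 (blk 14, set 0) → VC-HIT  vc=[8, 10]
13: 0x22 (blk 8, set 0) → VC-HIT  vc=[14, 10]

VC = [14, 10]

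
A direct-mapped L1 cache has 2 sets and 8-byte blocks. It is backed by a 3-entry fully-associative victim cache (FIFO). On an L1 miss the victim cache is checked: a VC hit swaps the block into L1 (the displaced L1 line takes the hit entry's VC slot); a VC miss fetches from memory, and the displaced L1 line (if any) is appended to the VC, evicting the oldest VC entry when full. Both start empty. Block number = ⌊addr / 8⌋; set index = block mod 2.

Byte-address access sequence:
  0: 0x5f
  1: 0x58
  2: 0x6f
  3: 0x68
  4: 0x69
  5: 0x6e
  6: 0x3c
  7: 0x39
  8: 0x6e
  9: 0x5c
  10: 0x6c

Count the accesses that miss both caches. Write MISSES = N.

MISSES = 3

  [0] addr=0x5f blk=11 s=1: MISS | VC []
  [1] addr=0x58 blk=11 s=1: L1-HIT | VC []
  [2] addr=0x6f blk=13 s=1: MISS | VC [11]
  [3] addr=0x68 blk=13 s=1: L1-HIT | VC [11]
  [4] addr=0x69 blk=13 s=1: L1-HIT | VC [11]
  [5] addr=0x6e blk=13 s=1: L1-HIT | VC [11]
  [6] addr=0x3c blk=7 s=1: MISS | VC [11, 13]
  [7] addr=0x39 blk=7 s=1: L1-HIT | VC [11, 13]
  [8] addr=0x6e blk=13 s=1: VC-HIT | VC [11, 7]
  [9] addr=0x5c blk=11 s=1: VC-HIT | VC [13, 7]
  [10] addr=0x6c blk=13 s=1: VC-HIT | VC [11, 7]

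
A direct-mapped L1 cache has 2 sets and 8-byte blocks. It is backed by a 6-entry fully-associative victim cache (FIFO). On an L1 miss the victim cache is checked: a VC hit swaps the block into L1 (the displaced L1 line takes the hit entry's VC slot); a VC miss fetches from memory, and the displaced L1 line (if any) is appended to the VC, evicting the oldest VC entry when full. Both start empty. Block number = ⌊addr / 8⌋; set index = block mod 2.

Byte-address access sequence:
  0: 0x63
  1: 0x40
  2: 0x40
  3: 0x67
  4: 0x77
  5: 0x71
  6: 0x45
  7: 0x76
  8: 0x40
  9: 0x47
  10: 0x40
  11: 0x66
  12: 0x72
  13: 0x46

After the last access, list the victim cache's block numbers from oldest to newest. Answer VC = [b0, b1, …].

0: 0x63 (blk 12, set 0) → MISS  vc=[]
1: 0x40 (blk 8, set 0) → MISS  vc=[12]
2: 0x40 (blk 8, set 0) → L1-HIT  vc=[12]
3: 0x67 (blk 12, set 0) → VC-HIT  vc=[8]
4: 0x77 (blk 14, set 0) → MISS  vc=[8, 12]
5: 0x71 (blk 14, set 0) → L1-HIT  vc=[8, 12]
6: 0x45 (blk 8, set 0) → VC-HIT  vc=[14, 12]
7: 0x76 (blk 14, set 0) → VC-HIT  vc=[8, 12]
8: 0x40 (blk 8, set 0) → VC-HIT  vc=[14, 12]
9: 0x47 (blk 8, set 0) → L1-HIT  vc=[14, 12]
10: 0x40 (blk 8, set 0) → L1-HIT  vc=[14, 12]
11: 0x66 (blk 12, set 0) → VC-HIT  vc=[14, 8]
12: 0x72 (blk 14, set 0) → VC-HIT  vc=[12, 8]
13: 0x46 (blk 8, set 0) → VC-HIT  vc=[12, 14]

VC = [12, 14]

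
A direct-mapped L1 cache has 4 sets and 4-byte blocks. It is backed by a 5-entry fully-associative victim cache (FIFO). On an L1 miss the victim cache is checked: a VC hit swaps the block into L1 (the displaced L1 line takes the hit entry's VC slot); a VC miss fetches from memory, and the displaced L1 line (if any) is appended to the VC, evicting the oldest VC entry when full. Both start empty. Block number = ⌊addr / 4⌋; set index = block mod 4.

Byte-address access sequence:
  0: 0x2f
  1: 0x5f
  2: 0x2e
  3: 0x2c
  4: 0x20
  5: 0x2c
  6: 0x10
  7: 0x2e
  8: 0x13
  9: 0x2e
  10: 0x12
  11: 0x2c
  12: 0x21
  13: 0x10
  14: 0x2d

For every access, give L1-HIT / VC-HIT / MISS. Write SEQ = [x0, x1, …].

SEQ = [MISS, MISS, VC-HIT, L1-HIT, MISS, L1-HIT, MISS, L1-HIT, L1-HIT, L1-HIT, L1-HIT, L1-HIT, VC-HIT, VC-HIT, L1-HIT]

0: 0x2f (blk 11, set 3) → MISS  vc=[]
1: 0x5f (blk 23, set 3) → MISS  vc=[11]
2: 0x2e (blk 11, set 3) → VC-HIT  vc=[23]
3: 0x2c (blk 11, set 3) → L1-HIT  vc=[23]
4: 0x20 (blk 8, set 0) → MISS  vc=[23]
5: 0x2c (blk 11, set 3) → L1-HIT  vc=[23]
6: 0x10 (blk 4, set 0) → MISS  vc=[23, 8]
7: 0x2e (blk 11, set 3) → L1-HIT  vc=[23, 8]
8: 0x13 (blk 4, set 0) → L1-HIT  vc=[23, 8]
9: 0x2e (blk 11, set 3) → L1-HIT  vc=[23, 8]
10: 0x12 (blk 4, set 0) → L1-HIT  vc=[23, 8]
11: 0x2c (blk 11, set 3) → L1-HIT  vc=[23, 8]
12: 0x21 (blk 8, set 0) → VC-HIT  vc=[23, 4]
13: 0x10 (blk 4, set 0) → VC-HIT  vc=[23, 8]
14: 0x2d (blk 11, set 3) → L1-HIT  vc=[23, 8]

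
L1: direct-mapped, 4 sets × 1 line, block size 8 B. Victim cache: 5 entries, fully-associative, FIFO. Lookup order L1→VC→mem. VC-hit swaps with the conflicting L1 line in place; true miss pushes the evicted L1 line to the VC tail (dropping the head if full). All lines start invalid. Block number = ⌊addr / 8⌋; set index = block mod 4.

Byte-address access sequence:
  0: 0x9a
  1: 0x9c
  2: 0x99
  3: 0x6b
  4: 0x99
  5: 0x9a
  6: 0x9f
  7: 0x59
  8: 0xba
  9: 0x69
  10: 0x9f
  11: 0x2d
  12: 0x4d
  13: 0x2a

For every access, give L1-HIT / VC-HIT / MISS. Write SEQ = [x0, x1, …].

0: 0x9a (blk 19, set 3) → MISS  vc=[]
1: 0x9c (blk 19, set 3) → L1-HIT  vc=[]
2: 0x99 (blk 19, set 3) → L1-HIT  vc=[]
3: 0x6b (blk 13, set 1) → MISS  vc=[]
4: 0x99 (blk 19, set 3) → L1-HIT  vc=[]
5: 0x9a (blk 19, set 3) → L1-HIT  vc=[]
6: 0x9f (blk 19, set 3) → L1-HIT  vc=[]
7: 0x59 (blk 11, set 3) → MISS  vc=[19]
8: 0xba (blk 23, set 3) → MISS  vc=[19, 11]
9: 0x69 (blk 13, set 1) → L1-HIT  vc=[19, 11]
10: 0x9f (blk 19, set 3) → VC-HIT  vc=[23, 11]
11: 0x2d (blk 5, set 1) → MISS  vc=[23, 11, 13]
12: 0x4d (blk 9, set 1) → MISS  vc=[23, 11, 13, 5]
13: 0x2a (blk 5, set 1) → VC-HIT  vc=[23, 11, 13, 9]

SEQ = [MISS, L1-HIT, L1-HIT, MISS, L1-HIT, L1-HIT, L1-HIT, MISS, MISS, L1-HIT, VC-HIT, MISS, MISS, VC-HIT]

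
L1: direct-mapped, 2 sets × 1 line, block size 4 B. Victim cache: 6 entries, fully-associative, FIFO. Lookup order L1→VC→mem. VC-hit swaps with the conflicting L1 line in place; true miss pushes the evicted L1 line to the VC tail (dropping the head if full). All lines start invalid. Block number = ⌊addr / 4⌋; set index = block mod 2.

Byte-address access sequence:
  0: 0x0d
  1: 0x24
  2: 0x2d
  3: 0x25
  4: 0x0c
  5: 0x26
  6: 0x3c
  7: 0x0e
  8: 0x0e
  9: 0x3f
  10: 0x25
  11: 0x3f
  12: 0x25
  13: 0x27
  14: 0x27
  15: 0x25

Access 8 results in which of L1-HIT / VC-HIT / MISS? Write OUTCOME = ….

OUTCOME = L1-HIT

  [0] addr=0xd blk=3 s=1: MISS | VC []
  [1] addr=0x24 blk=9 s=1: MISS | VC [3]
  [2] addr=0x2d blk=11 s=1: MISS | VC [3, 9]
  [3] addr=0x25 blk=9 s=1: VC-HIT | VC [3, 11]
  [4] addr=0xc blk=3 s=1: VC-HIT | VC [9, 11]
  [5] addr=0x26 blk=9 s=1: VC-HIT | VC [3, 11]
  [6] addr=0x3c blk=15 s=1: MISS | VC [3, 11, 9]
  [7] addr=0xe blk=3 s=1: VC-HIT | VC [15, 11, 9]
  [8] addr=0xe blk=3 s=1: L1-HIT | VC [15, 11, 9]
  [9] addr=0x3f blk=15 s=1: VC-HIT | VC [3, 11, 9]
  [10] addr=0x25 blk=9 s=1: VC-HIT | VC [3, 11, 15]
  [11] addr=0x3f blk=15 s=1: VC-HIT | VC [3, 11, 9]
  [12] addr=0x25 blk=9 s=1: VC-HIT | VC [3, 11, 15]
  [13] addr=0x27 blk=9 s=1: L1-HIT | VC [3, 11, 15]
  [14] addr=0x27 blk=9 s=1: L1-HIT | VC [3, 11, 15]
  [15] addr=0x25 blk=9 s=1: L1-HIT | VC [3, 11, 15]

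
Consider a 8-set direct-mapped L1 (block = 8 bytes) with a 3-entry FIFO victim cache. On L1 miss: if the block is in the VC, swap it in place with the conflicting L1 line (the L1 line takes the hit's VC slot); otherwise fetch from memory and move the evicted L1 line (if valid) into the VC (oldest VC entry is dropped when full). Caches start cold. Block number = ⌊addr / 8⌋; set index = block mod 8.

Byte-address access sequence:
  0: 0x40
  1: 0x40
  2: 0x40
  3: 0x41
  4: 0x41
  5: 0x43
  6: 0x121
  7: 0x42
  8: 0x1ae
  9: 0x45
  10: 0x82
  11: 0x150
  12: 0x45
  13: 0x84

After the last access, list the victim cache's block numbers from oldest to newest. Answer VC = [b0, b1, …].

#0 0x40→b8/s0 MISS; vc=[]
#1 0x40→b8/s0 L1-HIT; vc=[]
#2 0x40→b8/s0 L1-HIT; vc=[]
#3 0x41→b8/s0 L1-HIT; vc=[]
#4 0x41→b8/s0 L1-HIT; vc=[]
#5 0x43→b8/s0 L1-HIT; vc=[]
#6 0x121→b36/s4 MISS; vc=[]
#7 0x42→b8/s0 L1-HIT; vc=[]
#8 0x1ae→b53/s5 MISS; vc=[]
#9 0x45→b8/s0 L1-HIT; vc=[]
#10 0x82→b16/s0 MISS; vc=[8]
#11 0x150→b42/s2 MISS; vc=[8]
#12 0x45→b8/s0 VC-HIT; vc=[16]
#13 0x84→b16/s0 VC-HIT; vc=[8]

VC = [8]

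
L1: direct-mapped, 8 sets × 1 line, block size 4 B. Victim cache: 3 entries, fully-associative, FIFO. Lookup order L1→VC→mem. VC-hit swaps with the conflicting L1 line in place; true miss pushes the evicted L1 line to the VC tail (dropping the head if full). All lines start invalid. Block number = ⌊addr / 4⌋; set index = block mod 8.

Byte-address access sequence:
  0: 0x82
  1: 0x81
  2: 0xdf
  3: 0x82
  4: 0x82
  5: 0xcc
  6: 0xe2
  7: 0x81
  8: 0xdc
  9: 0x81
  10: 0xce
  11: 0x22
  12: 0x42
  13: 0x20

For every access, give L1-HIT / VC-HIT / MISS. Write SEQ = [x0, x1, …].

  [0] addr=0x82 blk=32 s=0: MISS | VC []
  [1] addr=0x81 blk=32 s=0: L1-HIT | VC []
  [2] addr=0xdf blk=55 s=7: MISS | VC []
  [3] addr=0x82 blk=32 s=0: L1-HIT | VC []
  [4] addr=0x82 blk=32 s=0: L1-HIT | VC []
  [5] addr=0xcc blk=51 s=3: MISS | VC []
  [6] addr=0xe2 blk=56 s=0: MISS | VC [32]
  [7] addr=0x81 blk=32 s=0: VC-HIT | VC [56]
  [8] addr=0xdc blk=55 s=7: L1-HIT | VC [56]
  [9] addr=0x81 blk=32 s=0: L1-HIT | VC [56]
  [10] addr=0xce blk=51 s=3: L1-HIT | VC [56]
  [11] addr=0x22 blk=8 s=0: MISS | VC [56, 32]
  [12] addr=0x42 blk=16 s=0: MISS | VC [56, 32, 8]
  [13] addr=0x20 blk=8 s=0: VC-HIT | VC [56, 32, 16]

SEQ = [MISS, L1-HIT, MISS, L1-HIT, L1-HIT, MISS, MISS, VC-HIT, L1-HIT, L1-HIT, L1-HIT, MISS, MISS, VC-HIT]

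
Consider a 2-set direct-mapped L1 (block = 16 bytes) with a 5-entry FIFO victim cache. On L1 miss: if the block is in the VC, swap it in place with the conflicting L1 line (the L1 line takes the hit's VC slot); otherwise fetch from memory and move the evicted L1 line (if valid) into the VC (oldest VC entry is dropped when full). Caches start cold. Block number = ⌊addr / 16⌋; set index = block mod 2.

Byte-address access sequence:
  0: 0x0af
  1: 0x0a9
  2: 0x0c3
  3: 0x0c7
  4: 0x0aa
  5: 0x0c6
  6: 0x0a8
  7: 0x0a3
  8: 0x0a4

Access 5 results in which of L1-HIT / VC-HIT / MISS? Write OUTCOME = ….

OUTCOME = VC-HIT

0: 0xaf (blk 10, set 0) → MISS  vc=[]
1: 0xa9 (blk 10, set 0) → L1-HIT  vc=[]
2: 0xc3 (blk 12, set 0) → MISS  vc=[10]
3: 0xc7 (blk 12, set 0) → L1-HIT  vc=[10]
4: 0xaa (blk 10, set 0) → VC-HIT  vc=[12]
5: 0xc6 (blk 12, set 0) → VC-HIT  vc=[10]
6: 0xa8 (blk 10, set 0) → VC-HIT  vc=[12]
7: 0xa3 (blk 10, set 0) → L1-HIT  vc=[12]
8: 0xa4 (blk 10, set 0) → L1-HIT  vc=[12]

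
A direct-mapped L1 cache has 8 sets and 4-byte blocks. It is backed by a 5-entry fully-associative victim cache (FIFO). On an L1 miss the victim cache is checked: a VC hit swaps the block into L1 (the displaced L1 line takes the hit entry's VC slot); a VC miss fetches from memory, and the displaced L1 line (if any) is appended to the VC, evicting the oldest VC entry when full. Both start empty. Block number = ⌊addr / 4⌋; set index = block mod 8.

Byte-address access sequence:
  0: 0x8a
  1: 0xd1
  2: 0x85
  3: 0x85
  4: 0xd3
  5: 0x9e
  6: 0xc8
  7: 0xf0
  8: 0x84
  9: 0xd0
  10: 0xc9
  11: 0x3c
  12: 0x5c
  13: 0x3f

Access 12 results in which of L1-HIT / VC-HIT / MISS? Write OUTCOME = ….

#0 0x8a→b34/s2 MISS; vc=[]
#1 0xd1→b52/s4 MISS; vc=[]
#2 0x85→b33/s1 MISS; vc=[]
#3 0x85→b33/s1 L1-HIT; vc=[]
#4 0xd3→b52/s4 L1-HIT; vc=[]
#5 0x9e→b39/s7 MISS; vc=[]
#6 0xc8→b50/s2 MISS; vc=[34]
#7 0xf0→b60/s4 MISS; vc=[34,52]
#8 0x84→b33/s1 L1-HIT; vc=[34,52]
#9 0xd0→b52/s4 VC-HIT; vc=[34,60]
#10 0xc9→b50/s2 L1-HIT; vc=[34,60]
#11 0x3c→b15/s7 MISS; vc=[34,60,39]
#12 0x5c→b23/s7 MISS; vc=[34,60,39,15]
#13 0x3f→b15/s7 VC-HIT; vc=[34,60,39,23]

OUTCOME = MISS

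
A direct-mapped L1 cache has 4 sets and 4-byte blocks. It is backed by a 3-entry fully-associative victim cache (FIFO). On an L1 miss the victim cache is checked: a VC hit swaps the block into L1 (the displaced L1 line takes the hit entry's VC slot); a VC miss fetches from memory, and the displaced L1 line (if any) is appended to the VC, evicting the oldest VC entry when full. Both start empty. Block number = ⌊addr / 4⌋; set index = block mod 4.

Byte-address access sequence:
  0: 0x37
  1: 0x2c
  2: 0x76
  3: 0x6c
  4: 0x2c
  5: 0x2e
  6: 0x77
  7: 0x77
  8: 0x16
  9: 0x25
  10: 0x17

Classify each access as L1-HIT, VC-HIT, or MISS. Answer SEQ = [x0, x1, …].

#0 0x37→b13/s1 MISS; vc=[]
#1 0x2c→b11/s3 MISS; vc=[]
#2 0x76→b29/s1 MISS; vc=[13]
#3 0x6c→b27/s3 MISS; vc=[13,11]
#4 0x2c→b11/s3 VC-HIT; vc=[13,27]
#5 0x2e→b11/s3 L1-HIT; vc=[13,27]
#6 0x77→b29/s1 L1-HIT; vc=[13,27]
#7 0x77→b29/s1 L1-HIT; vc=[13,27]
#8 0x16→b5/s1 MISS; vc=[13,27,29]
#9 0x25→b9/s1 MISS; vc=[27,29,5]
#10 0x17→b5/s1 VC-HIT; vc=[27,29,9]

SEQ = [MISS, MISS, MISS, MISS, VC-HIT, L1-HIT, L1-HIT, L1-HIT, MISS, MISS, VC-HIT]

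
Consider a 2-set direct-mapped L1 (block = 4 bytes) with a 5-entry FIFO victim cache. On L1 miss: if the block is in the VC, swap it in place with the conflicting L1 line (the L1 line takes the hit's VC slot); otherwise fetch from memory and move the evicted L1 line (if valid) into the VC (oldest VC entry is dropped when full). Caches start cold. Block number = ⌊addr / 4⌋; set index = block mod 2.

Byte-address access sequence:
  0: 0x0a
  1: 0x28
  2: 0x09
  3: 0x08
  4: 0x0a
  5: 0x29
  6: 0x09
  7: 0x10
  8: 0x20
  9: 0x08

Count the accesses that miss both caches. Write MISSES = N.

#0 0xa→b2/s0 MISS; vc=[]
#1 0x28→b10/s0 MISS; vc=[2]
#2 0x9→b2/s0 VC-HIT; vc=[10]
#3 0x8→b2/s0 L1-HIT; vc=[10]
#4 0xa→b2/s0 L1-HIT; vc=[10]
#5 0x29→b10/s0 VC-HIT; vc=[2]
#6 0x9→b2/s0 VC-HIT; vc=[10]
#7 0x10→b4/s0 MISS; vc=[10,2]
#8 0x20→b8/s0 MISS; vc=[10,2,4]
#9 0x8→b2/s0 VC-HIT; vc=[10,8,4]

MISSES = 4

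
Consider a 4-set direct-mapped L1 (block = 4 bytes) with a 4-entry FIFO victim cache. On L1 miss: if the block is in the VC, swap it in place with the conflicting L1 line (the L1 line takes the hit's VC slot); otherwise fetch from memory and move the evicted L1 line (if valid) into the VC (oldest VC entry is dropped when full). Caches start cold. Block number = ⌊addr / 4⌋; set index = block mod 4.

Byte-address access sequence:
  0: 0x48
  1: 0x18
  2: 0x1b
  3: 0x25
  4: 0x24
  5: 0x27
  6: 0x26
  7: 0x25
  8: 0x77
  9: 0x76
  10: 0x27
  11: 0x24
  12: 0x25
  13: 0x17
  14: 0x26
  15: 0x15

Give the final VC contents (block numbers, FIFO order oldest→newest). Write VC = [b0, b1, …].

#0 0x48→b18/s2 MISS; vc=[]
#1 0x18→b6/s2 MISS; vc=[18]
#2 0x1b→b6/s2 L1-HIT; vc=[18]
#3 0x25→b9/s1 MISS; vc=[18]
#4 0x24→b9/s1 L1-HIT; vc=[18]
#5 0x27→b9/s1 L1-HIT; vc=[18]
#6 0x26→b9/s1 L1-HIT; vc=[18]
#7 0x25→b9/s1 L1-HIT; vc=[18]
#8 0x77→b29/s1 MISS; vc=[18,9]
#9 0x76→b29/s1 L1-HIT; vc=[18,9]
#10 0x27→b9/s1 VC-HIT; vc=[18,29]
#11 0x24→b9/s1 L1-HIT; vc=[18,29]
#12 0x25→b9/s1 L1-HIT; vc=[18,29]
#13 0x17→b5/s1 MISS; vc=[18,29,9]
#14 0x26→b9/s1 VC-HIT; vc=[18,29,5]
#15 0x15→b5/s1 VC-HIT; vc=[18,29,9]

VC = [18, 29, 9]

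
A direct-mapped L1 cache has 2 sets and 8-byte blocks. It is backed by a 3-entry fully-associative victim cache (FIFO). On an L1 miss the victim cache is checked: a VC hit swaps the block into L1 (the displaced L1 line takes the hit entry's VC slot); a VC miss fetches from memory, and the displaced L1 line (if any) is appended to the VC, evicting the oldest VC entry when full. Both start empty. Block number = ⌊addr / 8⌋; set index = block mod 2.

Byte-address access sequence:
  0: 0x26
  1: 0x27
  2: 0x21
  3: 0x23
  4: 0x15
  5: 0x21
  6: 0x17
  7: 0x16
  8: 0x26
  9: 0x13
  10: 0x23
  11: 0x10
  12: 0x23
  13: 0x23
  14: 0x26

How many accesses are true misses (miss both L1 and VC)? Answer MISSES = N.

MISSES = 2

#0 0x26→b4/s0 MISS; vc=[]
#1 0x27→b4/s0 L1-HIT; vc=[]
#2 0x21→b4/s0 L1-HIT; vc=[]
#3 0x23→b4/s0 L1-HIT; vc=[]
#4 0x15→b2/s0 MISS; vc=[4]
#5 0x21→b4/s0 VC-HIT; vc=[2]
#6 0x17→b2/s0 VC-HIT; vc=[4]
#7 0x16→b2/s0 L1-HIT; vc=[4]
#8 0x26→b4/s0 VC-HIT; vc=[2]
#9 0x13→b2/s0 VC-HIT; vc=[4]
#10 0x23→b4/s0 VC-HIT; vc=[2]
#11 0x10→b2/s0 VC-HIT; vc=[4]
#12 0x23→b4/s0 VC-HIT; vc=[2]
#13 0x23→b4/s0 L1-HIT; vc=[2]
#14 0x26→b4/s0 L1-HIT; vc=[2]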